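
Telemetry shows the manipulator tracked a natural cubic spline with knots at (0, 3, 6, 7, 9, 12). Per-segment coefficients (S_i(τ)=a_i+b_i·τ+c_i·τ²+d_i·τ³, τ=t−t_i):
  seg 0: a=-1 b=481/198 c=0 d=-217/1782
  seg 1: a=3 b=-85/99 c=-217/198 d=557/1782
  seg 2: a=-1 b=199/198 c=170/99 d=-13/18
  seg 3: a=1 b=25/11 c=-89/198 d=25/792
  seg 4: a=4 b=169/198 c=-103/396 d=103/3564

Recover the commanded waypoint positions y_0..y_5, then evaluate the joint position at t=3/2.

y_0=-1 y_1=3 y_2=-1 y_3=1 y_4=4 y_5=5
S(3/2) = 393/176

y_0 = S_0(0) = a_0 = -1
y_1 = S_1(0) = a_1 = 3
y_2 = S_2(0) = a_2 = -1
y_3 = S_3(0) = a_3 = 1
y_4 = S_4(0) = a_4 = 4
y_5 = S_4(3) = 5
t_q=3/2 is in segment 0 (τ=3/2); S_0(τ)=393/176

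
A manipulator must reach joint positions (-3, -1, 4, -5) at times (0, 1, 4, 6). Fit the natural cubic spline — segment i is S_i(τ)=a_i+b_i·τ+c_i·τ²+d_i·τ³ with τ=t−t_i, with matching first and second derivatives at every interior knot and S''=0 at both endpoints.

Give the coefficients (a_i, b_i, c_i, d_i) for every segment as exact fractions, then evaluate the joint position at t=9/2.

  seg 0: a=-3 b=761/426 c=0 d=91/426
  seg 1: a=-1 b=517/213 c=91/142 d=-127/426
  seg 2: a=4 b=-757/426 c=-145/71 d=145/426
S(9/2) = 3003/1136

Δ: Δ0=2, Δ1=5/3, Δ2=-9/2
row 1: diag=8, rhs=-2; c'=3/8, d'=-1/4
row 2: denom=10−3·3/8=71/8; d'=(-37−3·-1/4)/(71/8)=-290/71
back: M2=-290/71
back: M1=-1/4−3/8·-290/71=91/71
M: M0=0, M1=91/71, M2=-290/71, M3=0
seg 0: a=-3, c=M0/2=0, d=(M1−M0)/(6·1)=91/426, b=Δ0−h0·(2M0+M1)/6=761/426
seg 1: a=-1, c=M1/2=91/142, d=(M2−M1)/(6·3)=-127/426, b=Δ1−h1·(2M1+M2)/6=517/213
seg 2: a=4, c=M2/2=-145/71, d=(M3−M2)/(6·2)=145/426, b=Δ2−h2·(2M2+M3)/6=-757/426
t_q=9/2 → seg 2, τ=1/2; S=4+-757/426·τ+-145/71·τ²+145/426·τ³=3003/1136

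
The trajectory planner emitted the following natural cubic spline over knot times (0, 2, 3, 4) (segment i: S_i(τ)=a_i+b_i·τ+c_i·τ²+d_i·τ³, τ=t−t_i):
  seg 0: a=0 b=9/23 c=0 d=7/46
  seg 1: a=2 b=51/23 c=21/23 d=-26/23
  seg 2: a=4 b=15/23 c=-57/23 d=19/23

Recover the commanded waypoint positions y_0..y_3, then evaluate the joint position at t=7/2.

y_0 = S_0(0) = a_0 = 0
y_1 = S_1(0) = a_1 = 2
y_2 = S_2(0) = a_2 = 4
y_3 = S_2(1) = 3
t_q=7/2 is in segment 2 (τ=1/2); S_2(τ)=701/184

y_0=0 y_1=2 y_2=4 y_3=3
S(7/2) = 701/184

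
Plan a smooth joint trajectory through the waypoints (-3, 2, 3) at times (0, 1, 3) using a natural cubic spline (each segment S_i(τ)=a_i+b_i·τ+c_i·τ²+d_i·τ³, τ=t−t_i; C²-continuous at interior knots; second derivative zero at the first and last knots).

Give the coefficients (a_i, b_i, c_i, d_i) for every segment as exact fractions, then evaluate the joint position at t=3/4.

  seg 0: a=-3 b=23/4 c=0 d=-3/4
  seg 1: a=2 b=7/2 c=-9/4 d=3/8
S(3/4) = 255/256

Δ: Δ0=5, Δ1=1/2
row 1: diag=6, rhs=-27; c'=1/3, d'=-9/2
back: M1=-9/2
M: M0=0, M1=-9/2, M2=0
seg 0: a=-3, c=M0/2=0, d=(M1−M0)/(6·1)=-3/4, b=Δ0−h0·(2M0+M1)/6=23/4
seg 1: a=2, c=M1/2=-9/4, d=(M2−M1)/(6·2)=3/8, b=Δ1−h1·(2M1+M2)/6=7/2
t_q=3/4 → seg 0, τ=3/4; S=-3+23/4·τ+0·τ²+-3/4·τ³=255/256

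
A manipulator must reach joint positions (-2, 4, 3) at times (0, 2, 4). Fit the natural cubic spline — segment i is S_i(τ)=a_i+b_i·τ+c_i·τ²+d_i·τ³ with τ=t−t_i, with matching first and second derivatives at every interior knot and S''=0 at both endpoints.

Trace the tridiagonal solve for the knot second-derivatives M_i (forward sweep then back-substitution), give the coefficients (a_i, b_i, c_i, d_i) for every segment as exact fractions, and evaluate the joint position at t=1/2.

Δ: Δ0=3, Δ1=-1/2
row 1: diag=8, rhs=-21; c'=1/4, d'=-21/8
back: M1=-21/8
M: M0=0, M1=-21/8, M2=0
seg 0: a=-2, c=M0/2=0, d=(M1−M0)/(6·2)=-7/32, b=Δ0−h0·(2M0+M1)/6=31/8
seg 1: a=4, c=M1/2=-21/16, d=(M2−M1)/(6·2)=7/32, b=Δ1−h1·(2M1+M2)/6=5/4
t_q=1/2 → seg 0, τ=1/2; S=-2+31/8·τ+0·τ²+-7/32·τ³=-23/256

  seg 0: a=-2 b=31/8 c=0 d=-7/32
  seg 1: a=4 b=5/4 c=-21/16 d=7/32
S(1/2) = -23/256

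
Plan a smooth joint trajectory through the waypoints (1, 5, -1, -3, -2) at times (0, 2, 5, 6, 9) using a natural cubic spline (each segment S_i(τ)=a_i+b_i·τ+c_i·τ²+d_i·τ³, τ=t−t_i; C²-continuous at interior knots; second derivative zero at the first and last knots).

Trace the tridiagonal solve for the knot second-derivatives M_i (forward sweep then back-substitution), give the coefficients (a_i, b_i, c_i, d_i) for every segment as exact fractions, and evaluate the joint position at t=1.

Δ: Δ0=2, Δ1=-2, Δ2=-2, Δ3=1/3
row 1: diag=10, rhs=-24; c'=3/10, d'=-12/5
row 2: denom=8−3·3/10=71/10; d'=(0−3·-12/5)/(71/10)=72/71
row 3: denom=8−1·10/71=558/71; d'=(14−1·72/71)/(558/71)=461/279
back: M3=461/279
back: M2=72/71−10/71·461/279=218/279
back: M1=-12/5−3/10·218/279=-245/93
M: M0=0, M1=-245/93, M2=218/279, M3=461/279, M4=0
seg 0: a=1, c=M0/2=0, d=(M1−M0)/(6·2)=-245/1116, b=Δ0−h0·(2M0+M1)/6=803/279
seg 1: a=5, c=M1/2=-245/186, d=(M2−M1)/(6·3)=953/5022, b=Δ1−h1·(2M1+M2)/6=68/279
seg 2: a=-1, c=M2/2=109/279, d=(M3−M2)/(6·1)=9/62, b=Δ2−h2·(2M2+M3)/6=-1415/558
seg 3: a=-3, c=M3/2=461/558, d=(M4−M3)/(6·3)=-461/5022, b=Δ3−h3·(2M3+M4)/6=-368/279
t_q=1 → seg 0, τ=1; S=1+803/279·τ+0·τ²+-245/1116·τ³=1361/372

  seg 0: a=1 b=803/279 c=0 d=-245/1116
  seg 1: a=5 b=68/279 c=-245/186 d=953/5022
  seg 2: a=-1 b=-1415/558 c=109/279 d=9/62
  seg 3: a=-3 b=-368/279 c=461/558 d=-461/5022
S(1) = 1361/372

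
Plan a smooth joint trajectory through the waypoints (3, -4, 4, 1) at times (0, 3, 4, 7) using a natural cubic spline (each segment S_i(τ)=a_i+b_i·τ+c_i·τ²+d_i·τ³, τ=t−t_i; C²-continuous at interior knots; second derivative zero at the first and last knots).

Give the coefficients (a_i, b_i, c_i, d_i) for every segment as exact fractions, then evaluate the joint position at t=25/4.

  seg 0: a=3 b=-422/63 c=0 d=275/567
  seg 1: a=-4 b=403/63 c=275/63 d=-58/21
  seg 2: a=4 b=431/63 c=-247/63 d=247/567
S(25/4) = 2019/448

Δ: Δ0=-7/3, Δ1=8, Δ2=-1
row 1: diag=8, rhs=62; c'=1/8, d'=31/4
row 2: denom=8−1·1/8=63/8; d'=(-54−1·31/4)/(63/8)=-494/63
back: M2=-494/63
back: M1=31/4−1/8·-494/63=550/63
M: M0=0, M1=550/63, M2=-494/63, M3=0
seg 0: a=3, c=M0/2=0, d=(M1−M0)/(6·3)=275/567, b=Δ0−h0·(2M0+M1)/6=-422/63
seg 1: a=-4, c=M1/2=275/63, d=(M2−M1)/(6·1)=-58/21, b=Δ1−h1·(2M1+M2)/6=403/63
seg 2: a=4, c=M2/2=-247/63, d=(M3−M2)/(6·3)=247/567, b=Δ2−h2·(2M2+M3)/6=431/63
t_q=25/4 → seg 2, τ=9/4; S=4+431/63·τ+-247/63·τ²+247/567·τ³=2019/448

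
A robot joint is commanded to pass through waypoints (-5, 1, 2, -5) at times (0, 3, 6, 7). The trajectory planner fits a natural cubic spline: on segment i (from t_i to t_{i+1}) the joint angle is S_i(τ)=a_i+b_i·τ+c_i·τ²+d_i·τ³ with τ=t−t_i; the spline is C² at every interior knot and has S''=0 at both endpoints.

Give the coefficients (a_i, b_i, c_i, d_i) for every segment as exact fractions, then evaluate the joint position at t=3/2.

Δ: Δ0=2, Δ1=1/3, Δ2=-7
row 1: diag=12, rhs=-10; c'=1/4, d'=-5/6
row 2: denom=8−3·1/4=29/4; d'=(-44−3·-5/6)/(29/4)=-166/29
back: M2=-166/29
back: M1=-5/6−1/4·-166/29=52/87
M: M0=0, M1=52/87, M2=-166/29, M3=0
seg 0: a=-5, c=M0/2=0, d=(M1−M0)/(6·3)=26/783, b=Δ0−h0·(2M0+M1)/6=148/87
seg 1: a=1, c=M1/2=26/87, d=(M2−M1)/(6·3)=-275/783, b=Δ1−h1·(2M1+M2)/6=226/87
seg 2: a=2, c=M2/2=-83/29, d=(M3−M2)/(6·1)=83/87, b=Δ2−h2·(2M2+M3)/6=-443/87
t_q=3/2 → seg 0, τ=3/2; S=-5+148/87·τ+0·τ²+26/783·τ³=-271/116

  seg 0: a=-5 b=148/87 c=0 d=26/783
  seg 1: a=1 b=226/87 c=26/87 d=-275/783
  seg 2: a=2 b=-443/87 c=-83/29 d=83/87
S(3/2) = -271/116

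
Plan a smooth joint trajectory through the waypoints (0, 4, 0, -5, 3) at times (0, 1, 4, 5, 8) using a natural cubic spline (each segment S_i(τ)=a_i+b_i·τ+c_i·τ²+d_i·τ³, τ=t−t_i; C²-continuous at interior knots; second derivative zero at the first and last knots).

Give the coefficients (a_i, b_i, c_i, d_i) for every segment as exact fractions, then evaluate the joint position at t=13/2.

Δ: Δ0=4, Δ1=-4/3, Δ2=-5, Δ3=8/3
row 1: diag=8, rhs=-32; c'=3/8, d'=-4
row 2: denom=8−3·3/8=55/8; d'=(-22−3·-4)/(55/8)=-16/11
row 3: denom=8−1·8/55=432/55; d'=(46−1·-16/11)/(432/55)=145/24
back: M3=145/24
back: M2=-16/11−8/55·145/24=-7/3
back: M1=-4−3/8·-7/3=-25/8
M: M0=0, M1=-25/8, M2=-7/3, M3=145/24, M4=0
seg 0: a=0, c=M0/2=0, d=(M1−M0)/(6·1)=-25/48, b=Δ0−h0·(2M0+M1)/6=217/48
seg 1: a=4, c=M1/2=-25/16, d=(M2−M1)/(6·3)=19/432, b=Δ1−h1·(2M1+M2)/6=71/24
seg 2: a=0, c=M2/2=-7/6, d=(M3−M2)/(6·1)=67/48, b=Δ2−h2·(2M2+M3)/6=-251/48
seg 3: a=-5, c=M3/2=145/48, d=(M4−M3)/(6·3)=-145/432, b=Δ3−h3·(2M3+M4)/6=-27/8
t_q=13/2 → seg 3, τ=3/2; S=-5+-27/8·τ+145/48·τ²+-145/432·τ³=-563/128

  seg 0: a=0 b=217/48 c=0 d=-25/48
  seg 1: a=4 b=71/24 c=-25/16 d=19/432
  seg 2: a=0 b=-251/48 c=-7/6 d=67/48
  seg 3: a=-5 b=-27/8 c=145/48 d=-145/432
S(13/2) = -563/128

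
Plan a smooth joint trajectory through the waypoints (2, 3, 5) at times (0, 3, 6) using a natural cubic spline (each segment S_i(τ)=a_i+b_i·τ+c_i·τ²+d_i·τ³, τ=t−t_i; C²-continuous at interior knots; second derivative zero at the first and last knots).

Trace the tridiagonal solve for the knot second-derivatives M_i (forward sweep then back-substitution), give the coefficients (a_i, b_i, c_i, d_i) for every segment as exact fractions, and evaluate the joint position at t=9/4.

Δ: Δ0=1/3, Δ1=2/3
row 1: diag=12, rhs=2; c'=1/4, d'=1/6
back: M1=1/6
M: M0=0, M1=1/6, M2=0
seg 0: a=2, c=M0/2=0, d=(M1−M0)/(6·3)=1/108, b=Δ0−h0·(2M0+M1)/6=1/4
seg 1: a=3, c=M1/2=1/12, d=(M2−M1)/(6·3)=-1/108, b=Δ1−h1·(2M1+M2)/6=1/2
t_q=9/4 → seg 0, τ=9/4; S=2+1/4·τ+0·τ²+1/108·τ³=683/256

  seg 0: a=2 b=1/4 c=0 d=1/108
  seg 1: a=3 b=1/2 c=1/12 d=-1/108
S(9/4) = 683/256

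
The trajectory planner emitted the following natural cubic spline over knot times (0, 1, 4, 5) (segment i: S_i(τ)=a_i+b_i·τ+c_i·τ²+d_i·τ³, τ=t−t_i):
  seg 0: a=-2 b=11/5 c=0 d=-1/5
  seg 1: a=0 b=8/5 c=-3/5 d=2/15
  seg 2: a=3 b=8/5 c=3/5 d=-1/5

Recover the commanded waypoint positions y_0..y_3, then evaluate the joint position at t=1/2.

y_0 = S_0(0) = a_0 = -2
y_1 = S_1(0) = a_1 = 0
y_2 = S_2(0) = a_2 = 3
y_3 = S_2(1) = 5
t_q=1/2 is in segment 0 (τ=1/2); S_0(τ)=-37/40

y_0=-2 y_1=0 y_2=3 y_3=5
S(1/2) = -37/40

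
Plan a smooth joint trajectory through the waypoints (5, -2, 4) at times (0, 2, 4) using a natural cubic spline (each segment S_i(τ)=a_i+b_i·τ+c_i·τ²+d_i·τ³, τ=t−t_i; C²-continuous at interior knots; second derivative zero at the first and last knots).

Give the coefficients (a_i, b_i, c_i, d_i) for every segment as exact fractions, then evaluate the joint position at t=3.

Δ: Δ0=-7/2, Δ1=3
row 1: diag=8, rhs=39; c'=1/4, d'=39/8
back: M1=39/8
M: M0=0, M1=39/8, M2=0
seg 0: a=5, c=M0/2=0, d=(M1−M0)/(6·2)=13/32, b=Δ0−h0·(2M0+M1)/6=-41/8
seg 1: a=-2, c=M1/2=39/16, d=(M2−M1)/(6·2)=-13/32, b=Δ1−h1·(2M1+M2)/6=-1/4
t_q=3 → seg 1, τ=1; S=-2+-1/4·τ+39/16·τ²+-13/32·τ³=-7/32

  seg 0: a=5 b=-41/8 c=0 d=13/32
  seg 1: a=-2 b=-1/4 c=39/16 d=-13/32
S(3) = -7/32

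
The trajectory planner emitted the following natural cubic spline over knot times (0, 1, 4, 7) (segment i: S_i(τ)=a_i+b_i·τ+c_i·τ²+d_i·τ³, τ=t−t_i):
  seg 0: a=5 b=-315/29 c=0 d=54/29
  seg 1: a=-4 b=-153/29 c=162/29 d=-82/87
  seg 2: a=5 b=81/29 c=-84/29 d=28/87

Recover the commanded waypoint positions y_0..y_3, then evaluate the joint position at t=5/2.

y_0=5 y_1=-4 y_2=5 y_3=-4
S(5/2) = -293/116

y_0 = S_0(0) = a_0 = 5
y_1 = S_1(0) = a_1 = -4
y_2 = S_2(0) = a_2 = 5
y_3 = S_2(3) = -4
t_q=5/2 is in segment 1 (τ=3/2); S_1(τ)=-293/116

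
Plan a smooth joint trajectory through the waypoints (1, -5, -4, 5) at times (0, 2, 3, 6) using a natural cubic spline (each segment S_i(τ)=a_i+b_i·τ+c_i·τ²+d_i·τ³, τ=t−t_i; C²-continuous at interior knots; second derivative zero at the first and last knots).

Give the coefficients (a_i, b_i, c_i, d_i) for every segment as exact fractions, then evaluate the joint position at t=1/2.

  seg 0: a=1 b=-201/47 c=0 d=15/47
  seg 1: a=-5 b=-21/47 c=90/47 d=-22/47
  seg 2: a=-4 b=93/47 c=24/47 d=-8/141
S(1/2) = -413/376

Δ: Δ0=-3, Δ1=1, Δ2=3
row 1: diag=6, rhs=24; c'=1/6, d'=4
row 2: denom=8−1·1/6=47/6; d'=(12−1·4)/(47/6)=48/47
back: M2=48/47
back: M1=4−1/6·48/47=180/47
M: M0=0, M1=180/47, M2=48/47, M3=0
seg 0: a=1, c=M0/2=0, d=(M1−M0)/(6·2)=15/47, b=Δ0−h0·(2M0+M1)/6=-201/47
seg 1: a=-5, c=M1/2=90/47, d=(M2−M1)/(6·1)=-22/47, b=Δ1−h1·(2M1+M2)/6=-21/47
seg 2: a=-4, c=M2/2=24/47, d=(M3−M2)/(6·3)=-8/141, b=Δ2−h2·(2M2+M3)/6=93/47
t_q=1/2 → seg 0, τ=1/2; S=1+-201/47·τ+0·τ²+15/47·τ³=-413/376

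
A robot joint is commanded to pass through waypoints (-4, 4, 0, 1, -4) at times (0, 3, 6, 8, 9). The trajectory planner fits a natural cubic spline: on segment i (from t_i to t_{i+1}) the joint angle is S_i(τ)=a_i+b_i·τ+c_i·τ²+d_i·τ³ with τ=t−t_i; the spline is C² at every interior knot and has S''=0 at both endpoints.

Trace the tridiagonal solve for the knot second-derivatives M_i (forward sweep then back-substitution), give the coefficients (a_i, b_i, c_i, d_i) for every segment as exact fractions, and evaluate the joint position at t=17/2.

Δ: Δ0=8/3, Δ1=-4/3, Δ2=1/2, Δ3=-5
row 1: diag=12, rhs=-24; c'=1/4, d'=-2
row 2: denom=10−3·1/4=37/4; d'=(11−3·-2)/(37/4)=68/37
row 3: denom=6−2·8/37=206/37; d'=(-33−2·68/37)/(206/37)=-1357/206
back: M3=-1357/206
back: M2=68/37−8/37·-1357/206=336/103
back: M1=-2−1/4·336/103=-290/103
M: M0=0, M1=-290/103, M2=336/103, M3=-1357/206, M4=0
seg 0: a=-4, c=M0/2=0, d=(M1−M0)/(6·3)=-145/927, b=Δ0−h0·(2M0+M1)/6=1259/309
seg 1: a=4, c=M1/2=-145/103, d=(M2−M1)/(6·3)=313/927, b=Δ1−h1·(2M1+M2)/6=-46/309
seg 2: a=0, c=M2/2=168/103, d=(M3−M2)/(6·2)=-2029/2472, b=Δ2−h2·(2M2+M3)/6=161/309
seg 3: a=1, c=M3/2=-1357/412, d=(M4−M3)/(6·1)=1357/1236, b=Δ3−h3·(2M3+M4)/6=-1733/618
t_q=17/2 → seg 3, τ=1/2; S=1+-1733/618·τ+-1357/412·τ²+1357/1236·τ³=-3587/3296

  seg 0: a=-4 b=1259/309 c=0 d=-145/927
  seg 1: a=4 b=-46/309 c=-145/103 d=313/927
  seg 2: a=0 b=161/309 c=168/103 d=-2029/2472
  seg 3: a=1 b=-1733/618 c=-1357/412 d=1357/1236
S(17/2) = -3587/3296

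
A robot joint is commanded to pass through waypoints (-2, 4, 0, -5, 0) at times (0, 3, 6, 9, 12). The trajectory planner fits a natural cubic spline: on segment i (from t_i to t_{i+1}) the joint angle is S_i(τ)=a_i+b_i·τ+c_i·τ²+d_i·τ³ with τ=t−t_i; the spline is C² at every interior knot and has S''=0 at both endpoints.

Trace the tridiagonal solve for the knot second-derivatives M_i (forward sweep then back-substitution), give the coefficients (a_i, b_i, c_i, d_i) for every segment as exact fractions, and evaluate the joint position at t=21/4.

Δ: Δ0=2, Δ1=-4/3, Δ2=-5/3, Δ3=5/3
row 1: diag=12, rhs=-20; c'=1/4, d'=-5/3
row 2: denom=12−3·1/4=45/4; d'=(-2−3·-5/3)/(45/4)=4/15
row 3: denom=12−3·4/15=56/5; d'=(20−3·4/15)/(56/5)=12/7
back: M3=12/7
back: M2=4/15−4/15·12/7=-4/21
back: M1=-5/3−1/4·-4/21=-34/21
M: M0=0, M1=-34/21, M2=-4/21, M3=12/7, M4=0
seg 0: a=-2, c=M0/2=0, d=(M1−M0)/(6·3)=-17/189, b=Δ0−h0·(2M0+M1)/6=59/21
seg 1: a=4, c=M1/2=-17/21, d=(M2−M1)/(6·3)=5/63, b=Δ1−h1·(2M1+M2)/6=8/21
seg 2: a=0, c=M2/2=-2/21, d=(M3−M2)/(6·3)=20/189, b=Δ2−h2·(2M2+M3)/6=-7/3
seg 3: a=-5, c=M3/2=6/7, d=(M4−M3)/(6·3)=-2/21, b=Δ3−h3·(2M3+M4)/6=-1/21
t_q=21/4 → seg 1, τ=9/4; S=4+8/21·τ+-17/21·τ²+5/63·τ³=745/448

  seg 0: a=-2 b=59/21 c=0 d=-17/189
  seg 1: a=4 b=8/21 c=-17/21 d=5/63
  seg 2: a=0 b=-7/3 c=-2/21 d=20/189
  seg 3: a=-5 b=-1/21 c=6/7 d=-2/21
S(21/4) = 745/448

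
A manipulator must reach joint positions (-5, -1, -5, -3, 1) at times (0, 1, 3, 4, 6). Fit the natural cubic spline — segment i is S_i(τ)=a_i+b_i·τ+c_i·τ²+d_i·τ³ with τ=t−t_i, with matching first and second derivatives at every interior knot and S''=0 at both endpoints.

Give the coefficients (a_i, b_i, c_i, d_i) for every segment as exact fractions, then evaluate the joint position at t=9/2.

Δ: Δ0=4, Δ1=-2, Δ2=2, Δ3=2
row 1: diag=6, rhs=-36; c'=1/3, d'=-6
row 2: denom=6−2·1/3=16/3; d'=(24−2·-6)/(16/3)=27/4
row 3: denom=6−1·3/16=93/16; d'=(0−1·27/4)/(93/16)=-36/31
back: M3=-36/31
back: M2=27/4−3/16·-36/31=216/31
back: M1=-6−1/3·216/31=-258/31
M: M0=0, M1=-258/31, M2=216/31, M3=-36/31, M4=0
seg 0: a=-5, c=M0/2=0, d=(M1−M0)/(6·1)=-43/31, b=Δ0−h0·(2M0+M1)/6=167/31
seg 1: a=-1, c=M1/2=-129/31, d=(M2−M1)/(6·2)=79/62, b=Δ1−h1·(2M1+M2)/6=38/31
seg 2: a=-5, c=M2/2=108/31, d=(M3−M2)/(6·1)=-42/31, b=Δ2−h2·(2M2+M3)/6=-4/31
seg 3: a=-3, c=M3/2=-18/31, d=(M4−M3)/(6·2)=3/31, b=Δ3−h3·(2M3+M4)/6=86/31
t_q=9/2 → seg 3, τ=1/2; S=-3+86/31·τ+-18/31·τ²+3/31·τ³=-433/248

  seg 0: a=-5 b=167/31 c=0 d=-43/31
  seg 1: a=-1 b=38/31 c=-129/31 d=79/62
  seg 2: a=-5 b=-4/31 c=108/31 d=-42/31
  seg 3: a=-3 b=86/31 c=-18/31 d=3/31
S(9/2) = -433/248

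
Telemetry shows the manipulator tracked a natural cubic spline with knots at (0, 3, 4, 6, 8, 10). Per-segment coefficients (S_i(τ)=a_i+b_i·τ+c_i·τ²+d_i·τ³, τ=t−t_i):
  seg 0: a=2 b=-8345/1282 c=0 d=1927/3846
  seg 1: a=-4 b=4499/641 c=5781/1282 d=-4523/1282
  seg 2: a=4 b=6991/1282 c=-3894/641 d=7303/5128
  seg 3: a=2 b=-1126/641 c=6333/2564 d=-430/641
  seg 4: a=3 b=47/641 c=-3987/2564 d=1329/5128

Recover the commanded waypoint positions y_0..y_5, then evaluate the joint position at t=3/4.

y_0=2 y_1=-4 y_2=4 y_3=2 y_4=3 y_5=-1
S(3/4) = -219121/82048

y_0 = S_0(0) = a_0 = 2
y_1 = S_1(0) = a_1 = -4
y_2 = S_2(0) = a_2 = 4
y_3 = S_3(0) = a_3 = 2
y_4 = S_4(0) = a_4 = 3
y_5 = S_4(2) = -1
t_q=3/4 is in segment 0 (τ=3/4); S_0(τ)=-219121/82048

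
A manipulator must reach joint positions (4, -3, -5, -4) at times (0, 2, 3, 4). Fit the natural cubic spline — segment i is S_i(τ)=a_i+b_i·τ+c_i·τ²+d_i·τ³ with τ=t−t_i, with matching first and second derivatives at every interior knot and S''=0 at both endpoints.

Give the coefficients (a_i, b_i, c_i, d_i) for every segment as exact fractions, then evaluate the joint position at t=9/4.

Δ: Δ0=-7/2, Δ1=-2, Δ2=1
row 1: diag=6, rhs=9; c'=1/6, d'=3/2
row 2: denom=4−1·1/6=23/6; d'=(18−1·3/2)/(23/6)=99/23
back: M2=99/23
back: M1=3/2−1/6·99/23=18/23
M: M0=0, M1=18/23, M2=99/23, M3=0
seg 0: a=4, c=M0/2=0, d=(M1−M0)/(6·2)=3/46, b=Δ0−h0·(2M0+M1)/6=-173/46
seg 1: a=-3, c=M1/2=9/23, d=(M2−M1)/(6·1)=27/46, b=Δ1−h1·(2M1+M2)/6=-137/46
seg 2: a=-5, c=M2/2=99/46, d=(M3−M2)/(6·1)=-33/46, b=Δ2−h2·(2M2+M3)/6=-10/23
t_q=9/4 → seg 1, τ=1/4; S=-3+-137/46·τ+9/23·τ²+27/46·τ³=-475/128

  seg 0: a=4 b=-173/46 c=0 d=3/46
  seg 1: a=-3 b=-137/46 c=9/23 d=27/46
  seg 2: a=-5 b=-10/23 c=99/46 d=-33/46
S(9/4) = -475/128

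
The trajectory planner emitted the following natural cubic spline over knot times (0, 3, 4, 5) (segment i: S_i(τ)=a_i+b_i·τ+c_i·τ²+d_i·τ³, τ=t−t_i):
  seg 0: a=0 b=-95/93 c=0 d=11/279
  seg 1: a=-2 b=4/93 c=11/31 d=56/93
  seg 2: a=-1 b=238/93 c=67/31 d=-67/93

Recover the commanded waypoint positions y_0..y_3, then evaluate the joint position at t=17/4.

y_0=0 y_1=-2 y_2=-1 y_3=3
S(17/4) = -469/1984

y_0 = S_0(0) = a_0 = 0
y_1 = S_1(0) = a_1 = -2
y_2 = S_2(0) = a_2 = -1
y_3 = S_2(1) = 3
t_q=17/4 is in segment 2 (τ=1/4); S_2(τ)=-469/1984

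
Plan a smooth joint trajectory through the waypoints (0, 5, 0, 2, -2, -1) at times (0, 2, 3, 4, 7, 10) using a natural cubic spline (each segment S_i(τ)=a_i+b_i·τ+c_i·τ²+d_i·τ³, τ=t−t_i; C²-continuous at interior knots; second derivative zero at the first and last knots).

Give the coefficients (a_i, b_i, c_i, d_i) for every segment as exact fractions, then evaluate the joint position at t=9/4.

  seg 0: a=0 b=7447/1286 c=0 d=-529/643
  seg 1: a=5 b=-5249/1286 c=-3174/643 d=5167/1286
  seg 2: a=0 b=-1222/643 c=9153/1286 d=-4137/1286
  seg 3: a=2 b=3451/1286 c=-1629/643 d=13825/34722
  seg 4: a=-2 b=-1136/643 c=4051/3858 d=-4051/34722
S(9/4) = 307311/82304

Δ: Δ0=5/2, Δ1=-5, Δ2=2, Δ3=-4/3, Δ4=1/3
row 1: diag=6, rhs=-45; c'=1/6, d'=-15/2
row 2: denom=4−1·1/6=23/6; d'=(42−1·-15/2)/(23/6)=297/23
row 3: denom=8−1·6/23=178/23; d'=(-20−1·297/23)/(178/23)=-757/178
row 4: denom=12−3·69/178=1929/178; d'=(10−3·-757/178)/(1929/178)=4051/1929
back: M4=4051/1929
back: M3=-757/178−69/178·4051/1929=-3258/643
back: M2=297/23−6/23·-3258/643=9153/643
back: M1=-15/2−1/6·9153/643=-6348/643
M: M0=0, M1=-6348/643, M2=9153/643, M3=-3258/643, M4=4051/1929, M5=0
seg 0: a=0, c=M0/2=0, d=(M1−M0)/(6·2)=-529/643, b=Δ0−h0·(2M0+M1)/6=7447/1286
seg 1: a=5, c=M1/2=-3174/643, d=(M2−M1)/(6·1)=5167/1286, b=Δ1−h1·(2M1+M2)/6=-5249/1286
seg 2: a=0, c=M2/2=9153/1286, d=(M3−M2)/(6·1)=-4137/1286, b=Δ2−h2·(2M2+M3)/6=-1222/643
seg 3: a=2, c=M3/2=-1629/643, d=(M4−M3)/(6·3)=13825/34722, b=Δ3−h3·(2M3+M4)/6=3451/1286
seg 4: a=-2, c=M4/2=4051/3858, d=(M5−M4)/(6·3)=-4051/34722, b=Δ4−h4·(2M4+M5)/6=-1136/643
t_q=9/4 → seg 1, τ=1/4; S=5+-5249/1286·τ+-3174/643·τ²+5167/1286·τ³=307311/82304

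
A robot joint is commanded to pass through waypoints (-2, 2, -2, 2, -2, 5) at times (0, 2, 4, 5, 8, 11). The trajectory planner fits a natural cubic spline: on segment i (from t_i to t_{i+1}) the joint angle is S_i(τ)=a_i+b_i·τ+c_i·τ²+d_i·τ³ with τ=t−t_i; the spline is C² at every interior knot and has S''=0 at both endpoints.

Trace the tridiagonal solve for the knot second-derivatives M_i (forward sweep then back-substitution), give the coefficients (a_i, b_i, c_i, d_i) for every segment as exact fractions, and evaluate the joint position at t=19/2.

Δ: Δ0=2, Δ1=-2, Δ2=4, Δ3=-4/3, Δ4=7/3
row 1: diag=8, rhs=-24; c'=1/4, d'=-3
row 2: denom=6−2·1/4=11/2; d'=(36−2·-3)/(11/2)=84/11
row 3: denom=8−1·2/11=86/11; d'=(-32−1·84/11)/(86/11)=-218/43
row 4: denom=12−3·33/86=933/86; d'=(22−3·-218/43)/(933/86)=3200/933
back: M4=3200/933
back: M3=-218/43−33/86·3200/933=-1986/311
back: M2=84/11−2/11·-1986/311=2736/311
back: M1=-3−1/4·2736/311=-1617/311
M: M0=0, M1=-1617/311, M2=2736/311, M3=-1986/311, M4=3200/933, M5=0
seg 0: a=-2, c=M0/2=0, d=(M1−M0)/(6·2)=-539/1244, b=Δ0−h0·(2M0+M1)/6=1161/311
seg 1: a=2, c=M1/2=-1617/622, d=(M2−M1)/(6·2)=1451/1244, b=Δ1−h1·(2M1+M2)/6=-456/311
seg 2: a=-2, c=M2/2=1368/311, d=(M3−M2)/(6·1)=-787/311, b=Δ2−h2·(2M2+M3)/6=663/311
seg 3: a=2, c=M3/2=-993/311, d=(M4−M3)/(6·3)=4579/8397, b=Δ3−h3·(2M3+M4)/6=1038/311
seg 4: a=-2, c=M4/2=1600/933, d=(M5−M4)/(6·3)=-1600/8397, b=Δ4−h4·(2M4+M5)/6=-341/311
t_q=19/2 → seg 4, τ=3/2; S=-2+-341/311·τ+1600/933·τ²+-1600/8397·τ³=-267/622

  seg 0: a=-2 b=1161/311 c=0 d=-539/1244
  seg 1: a=2 b=-456/311 c=-1617/622 d=1451/1244
  seg 2: a=-2 b=663/311 c=1368/311 d=-787/311
  seg 3: a=2 b=1038/311 c=-993/311 d=4579/8397
  seg 4: a=-2 b=-341/311 c=1600/933 d=-1600/8397
S(19/2) = -267/622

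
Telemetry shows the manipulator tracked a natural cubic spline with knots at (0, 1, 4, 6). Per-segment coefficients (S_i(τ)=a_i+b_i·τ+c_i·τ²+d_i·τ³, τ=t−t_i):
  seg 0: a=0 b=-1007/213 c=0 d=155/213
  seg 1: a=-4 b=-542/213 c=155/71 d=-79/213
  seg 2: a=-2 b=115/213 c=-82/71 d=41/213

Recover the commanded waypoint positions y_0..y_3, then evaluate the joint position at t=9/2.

y_0 = S_0(0) = a_0 = 0
y_1 = S_1(0) = a_1 = -4
y_2 = S_2(0) = a_2 = -2
y_3 = S_2(2) = -4
t_q=9/2 is in segment 2 (τ=1/2); S_2(τ)=-1133/568

y_0=0 y_1=-4 y_2=-2 y_3=-4
S(9/2) = -1133/568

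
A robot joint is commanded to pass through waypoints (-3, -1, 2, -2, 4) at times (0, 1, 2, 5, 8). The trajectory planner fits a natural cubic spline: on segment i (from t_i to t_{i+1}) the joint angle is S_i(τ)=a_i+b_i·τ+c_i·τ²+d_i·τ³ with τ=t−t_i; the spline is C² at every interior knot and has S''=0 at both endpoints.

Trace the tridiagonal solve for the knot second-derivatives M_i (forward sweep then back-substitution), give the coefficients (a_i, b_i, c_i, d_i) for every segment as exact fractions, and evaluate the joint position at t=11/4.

Δ: Δ0=2, Δ1=3, Δ2=-4/3, Δ3=2
row 1: diag=4, rhs=6; c'=1/4, d'=3/2
row 2: denom=8−1·1/4=31/4; d'=(-26−1·3/2)/(31/4)=-110/31
row 3: denom=12−3·12/31=336/31; d'=(20−3·-110/31)/(336/31)=475/168
back: M3=475/168
back: M2=-110/31−12/31·475/168=-65/14
back: M1=3/2−1/4·-65/14=149/56
M: M0=0, M1=149/56, M2=-65/14, M3=475/168, M4=0
seg 0: a=-3, c=M0/2=0, d=(M1−M0)/(6·1)=149/336, b=Δ0−h0·(2M0+M1)/6=523/336
seg 1: a=-1, c=M1/2=149/112, d=(M2−M1)/(6·1)=-409/336, b=Δ1−h1·(2M1+M2)/6=485/168
seg 2: a=2, c=M2/2=-65/28, d=(M3−M2)/(6·3)=1255/3024, b=Δ2−h2·(2M2+M3)/6=91/48
seg 3: a=-2, c=M3/2=475/336, d=(M4−M3)/(6·3)=-475/3024, b=Δ3−h3·(2M3+M4)/6=-139/168
t_q=11/4 → seg 2, τ=3/4; S=2+91/48·τ+-65/28·τ²+1255/3024·τ³=16423/7168

  seg 0: a=-3 b=523/336 c=0 d=149/336
  seg 1: a=-1 b=485/168 c=149/112 d=-409/336
  seg 2: a=2 b=91/48 c=-65/28 d=1255/3024
  seg 3: a=-2 b=-139/168 c=475/336 d=-475/3024
S(11/4) = 16423/7168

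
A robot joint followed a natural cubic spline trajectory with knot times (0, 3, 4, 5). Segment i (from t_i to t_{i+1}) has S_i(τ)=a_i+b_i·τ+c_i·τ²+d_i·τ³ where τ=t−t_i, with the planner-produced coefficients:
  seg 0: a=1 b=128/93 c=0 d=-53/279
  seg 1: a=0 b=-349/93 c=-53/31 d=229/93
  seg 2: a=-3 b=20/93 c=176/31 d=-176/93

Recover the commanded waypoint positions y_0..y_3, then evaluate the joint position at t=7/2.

y_0=1 y_1=0 y_2=-3 y_3=1
S(7/2) = -495/248

y_0 = S_0(0) = a_0 = 1
y_1 = S_1(0) = a_1 = 0
y_2 = S_2(0) = a_2 = -3
y_3 = S_2(1) = 1
t_q=7/2 is in segment 1 (τ=1/2); S_1(τ)=-495/248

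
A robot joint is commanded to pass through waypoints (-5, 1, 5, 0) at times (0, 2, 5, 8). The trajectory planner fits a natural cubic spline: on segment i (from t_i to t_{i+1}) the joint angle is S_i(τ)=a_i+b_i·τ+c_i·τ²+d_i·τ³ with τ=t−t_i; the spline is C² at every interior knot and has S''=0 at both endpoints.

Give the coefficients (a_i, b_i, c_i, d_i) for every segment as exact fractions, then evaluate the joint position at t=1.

  seg 0: a=-5 b=355/111 c=0 d=-11/222
  seg 1: a=1 b=289/111 c=-11/37 d=-14/333
  seg 2: a=5 b=-35/111 c=-25/37 d=25/333
S(1) = -137/74

Δ: Δ0=3, Δ1=4/3, Δ2=-5/3
row 1: diag=10, rhs=-10; c'=3/10, d'=-1
row 2: denom=12−3·3/10=111/10; d'=(-18−3·-1)/(111/10)=-50/37
back: M2=-50/37
back: M1=-1−3/10·-50/37=-22/37
M: M0=0, M1=-22/37, M2=-50/37, M3=0
seg 0: a=-5, c=M0/2=0, d=(M1−M0)/(6·2)=-11/222, b=Δ0−h0·(2M0+M1)/6=355/111
seg 1: a=1, c=M1/2=-11/37, d=(M2−M1)/(6·3)=-14/333, b=Δ1−h1·(2M1+M2)/6=289/111
seg 2: a=5, c=M2/2=-25/37, d=(M3−M2)/(6·3)=25/333, b=Δ2−h2·(2M2+M3)/6=-35/111
t_q=1 → seg 0, τ=1; S=-5+355/111·τ+0·τ²+-11/222·τ³=-137/74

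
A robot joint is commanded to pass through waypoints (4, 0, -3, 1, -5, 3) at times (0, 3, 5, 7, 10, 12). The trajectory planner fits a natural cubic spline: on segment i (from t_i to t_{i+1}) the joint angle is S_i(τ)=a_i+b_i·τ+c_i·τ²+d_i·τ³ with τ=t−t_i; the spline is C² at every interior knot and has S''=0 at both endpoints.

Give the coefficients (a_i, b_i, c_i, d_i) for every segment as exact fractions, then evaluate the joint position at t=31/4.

Δ: Δ0=-4/3, Δ1=-3/2, Δ2=2, Δ3=-2, Δ4=4
row 1: diag=10, rhs=-1; c'=1/5, d'=-1/10
row 2: denom=8−2·1/5=38/5; d'=(21−2·-1/10)/(38/5)=53/19
row 3: denom=10−2·5/19=180/19; d'=(-24−2·53/19)/(180/19)=-281/90
row 4: denom=10−3·19/60=181/20; d'=(36−3·-281/90)/(181/20)=2722/543
back: M4=2722/543
back: M3=-281/90−19/60·2722/543=-7672/1629
back: M2=53/19−5/19·-7672/1629=6563/1629
back: M1=-1/10−1/5·6563/1629=-2951/3258
M: M0=0, M1=-2951/3258, M2=6563/1629, M3=-7672/1629, M4=2722/543, M5=0
seg 0: a=4, c=M0/2=0, d=(M1−M0)/(6·3)=-2951/58644, b=Δ0−h0·(2M0+M1)/6=-5737/6516
seg 1: a=0, c=M1/2=-2951/6516, d=(M2−M1)/(6·2)=5359/13032, b=Δ1−h1·(2M1+M2)/6=-7295/3258
seg 2: a=-3, c=M2/2=6563/3258, d=(M3−M2)/(6·2)=-4745/6516, b=Δ2−h2·(2M2+M3)/6=160/181
seg 3: a=1, c=M3/2=-3836/1629, d=(M4−M3)/(6·3)=7919/14661, b=Δ3−h3·(2M3+M4)/6=331/1629
seg 4: a=-5, c=M4/2=1361/543, d=(M5−M4)/(6·2)=-1361/3258, b=Δ4−h4·(2M4+M5)/6=1072/1629
t_q=31/4 → seg 3, τ=3/4; S=1+331/1629·τ+-3836/1629·τ²+7919/14661·τ³=645/11584

  seg 0: a=4 b=-5737/6516 c=0 d=-2951/58644
  seg 1: a=0 b=-7295/3258 c=-2951/6516 d=5359/13032
  seg 2: a=-3 b=160/181 c=6563/3258 d=-4745/6516
  seg 3: a=1 b=331/1629 c=-3836/1629 d=7919/14661
  seg 4: a=-5 b=1072/1629 c=1361/543 d=-1361/3258
S(31/4) = 645/11584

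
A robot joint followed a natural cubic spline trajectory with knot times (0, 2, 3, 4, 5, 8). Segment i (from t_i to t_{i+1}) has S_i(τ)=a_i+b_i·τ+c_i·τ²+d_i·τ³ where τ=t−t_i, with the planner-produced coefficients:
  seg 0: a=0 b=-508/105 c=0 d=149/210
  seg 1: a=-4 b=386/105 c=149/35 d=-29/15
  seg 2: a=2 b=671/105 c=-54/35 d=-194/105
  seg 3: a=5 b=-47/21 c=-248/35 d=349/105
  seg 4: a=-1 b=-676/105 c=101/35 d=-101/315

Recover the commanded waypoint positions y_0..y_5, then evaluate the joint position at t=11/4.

y_0=0 y_1=-4 y_2=2 y_3=5 y_4=-1 y_5=-3
S(11/4) = 753/2240

y_0 = S_0(0) = a_0 = 0
y_1 = S_1(0) = a_1 = -4
y_2 = S_2(0) = a_2 = 2
y_3 = S_3(0) = a_3 = 5
y_4 = S_4(0) = a_4 = -1
y_5 = S_4(3) = -3
t_q=11/4 is in segment 1 (τ=3/4); S_1(τ)=753/2240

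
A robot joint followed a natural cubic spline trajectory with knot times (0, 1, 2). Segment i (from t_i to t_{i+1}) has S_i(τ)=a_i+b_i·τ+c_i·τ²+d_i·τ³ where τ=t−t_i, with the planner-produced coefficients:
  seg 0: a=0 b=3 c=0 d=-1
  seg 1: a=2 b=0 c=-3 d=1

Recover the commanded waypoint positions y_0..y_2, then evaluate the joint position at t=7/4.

y_0=0 y_1=2 y_2=0
S(7/4) = 47/64

y_0 = S_0(0) = a_0 = 0
y_1 = S_1(0) = a_1 = 2
y_2 = S_1(1) = 0
t_q=7/4 is in segment 1 (τ=3/4); S_1(τ)=47/64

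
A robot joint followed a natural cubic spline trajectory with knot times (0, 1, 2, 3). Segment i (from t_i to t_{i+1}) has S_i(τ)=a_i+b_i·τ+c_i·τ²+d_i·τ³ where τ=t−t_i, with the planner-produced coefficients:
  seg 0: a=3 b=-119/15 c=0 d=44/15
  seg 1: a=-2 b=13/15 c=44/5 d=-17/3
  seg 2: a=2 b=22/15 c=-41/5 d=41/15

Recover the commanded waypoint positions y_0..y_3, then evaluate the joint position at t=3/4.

y_0=3 y_1=-2 y_2=2 y_3=-2
S(3/4) = -137/80

y_0 = S_0(0) = a_0 = 3
y_1 = S_1(0) = a_1 = -2
y_2 = S_2(0) = a_2 = 2
y_3 = S_2(1) = -2
t_q=3/4 is in segment 0 (τ=3/4); S_0(τ)=-137/80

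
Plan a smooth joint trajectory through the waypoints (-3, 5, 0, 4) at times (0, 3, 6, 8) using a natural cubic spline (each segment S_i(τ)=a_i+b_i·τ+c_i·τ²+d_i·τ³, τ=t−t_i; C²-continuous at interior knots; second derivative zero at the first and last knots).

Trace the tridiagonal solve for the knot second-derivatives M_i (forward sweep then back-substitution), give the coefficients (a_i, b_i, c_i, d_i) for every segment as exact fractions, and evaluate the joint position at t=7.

Δ: Δ0=8/3, Δ1=-5/3, Δ2=2
row 1: diag=12, rhs=-26; c'=1/4, d'=-13/6
row 2: denom=10−3·1/4=37/4; d'=(22−3·-13/6)/(37/4)=114/37
back: M2=114/37
back: M1=-13/6−1/4·114/37=-326/111
M: M0=0, M1=-326/111, M2=114/37, M3=0
seg 0: a=-3, c=M0/2=0, d=(M1−M0)/(6·3)=-163/999, b=Δ0−h0·(2M0+M1)/6=153/37
seg 1: a=5, c=M1/2=-163/111, d=(M2−M1)/(6·3)=334/999, b=Δ1−h1·(2M1+M2)/6=-10/37
seg 2: a=0, c=M2/2=57/37, d=(M3−M2)/(6·2)=-19/74, b=Δ2−h2·(2M2+M3)/6=-2/37
t_q=7 → seg 2, τ=1; S=0+-2/37·τ+57/37·τ²+-19/74·τ³=91/74

  seg 0: a=-3 b=153/37 c=0 d=-163/999
  seg 1: a=5 b=-10/37 c=-163/111 d=334/999
  seg 2: a=0 b=-2/37 c=57/37 d=-19/74
S(7) = 91/74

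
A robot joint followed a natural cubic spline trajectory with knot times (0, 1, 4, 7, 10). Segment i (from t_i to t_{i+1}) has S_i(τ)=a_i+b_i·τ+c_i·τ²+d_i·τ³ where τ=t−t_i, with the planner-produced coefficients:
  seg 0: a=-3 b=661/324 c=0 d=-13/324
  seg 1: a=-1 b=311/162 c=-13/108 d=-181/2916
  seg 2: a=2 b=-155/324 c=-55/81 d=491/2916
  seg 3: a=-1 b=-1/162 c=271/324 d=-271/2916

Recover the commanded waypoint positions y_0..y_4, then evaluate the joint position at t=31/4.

y_0=-3 y_1=-1 y_2=2 y_3=-1 y_4=4
S(31/4) = -1321/2304

y_0 = S_0(0) = a_0 = -3
y_1 = S_1(0) = a_1 = -1
y_2 = S_2(0) = a_2 = 2
y_3 = S_3(0) = a_3 = -1
y_4 = S_3(3) = 4
t_q=31/4 is in segment 3 (τ=3/4); S_3(τ)=-1321/2304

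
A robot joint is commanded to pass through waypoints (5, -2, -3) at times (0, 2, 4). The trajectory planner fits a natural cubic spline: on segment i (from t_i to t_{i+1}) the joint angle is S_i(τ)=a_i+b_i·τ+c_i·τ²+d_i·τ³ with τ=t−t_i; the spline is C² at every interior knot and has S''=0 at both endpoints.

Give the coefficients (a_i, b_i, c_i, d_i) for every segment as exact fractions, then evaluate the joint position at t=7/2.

  seg 0: a=5 b=-17/4 c=0 d=3/16
  seg 1: a=-2 b=-2 c=9/8 d=-3/16
S(7/2) = -397/128

Δ: Δ0=-7/2, Δ1=-1/2
row 1: diag=8, rhs=18; c'=1/4, d'=9/4
back: M1=9/4
M: M0=0, M1=9/4, M2=0
seg 0: a=5, c=M0/2=0, d=(M1−M0)/(6·2)=3/16, b=Δ0−h0·(2M0+M1)/6=-17/4
seg 1: a=-2, c=M1/2=9/8, d=(M2−M1)/(6·2)=-3/16, b=Δ1−h1·(2M1+M2)/6=-2
t_q=7/2 → seg 1, τ=3/2; S=-2+-2·τ+9/8·τ²+-3/16·τ³=-397/128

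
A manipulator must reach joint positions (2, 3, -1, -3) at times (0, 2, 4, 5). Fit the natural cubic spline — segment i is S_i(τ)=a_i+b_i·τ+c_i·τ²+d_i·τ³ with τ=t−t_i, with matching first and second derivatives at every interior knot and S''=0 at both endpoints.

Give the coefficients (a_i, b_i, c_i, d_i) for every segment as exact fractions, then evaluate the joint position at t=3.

  seg 0: a=2 b=13/11 c=0 d=-15/88
  seg 1: a=3 b=-19/22 c=-45/44 d=5/22
  seg 2: a=-1 b=-49/22 c=15/44 d=-5/44
S(3) = 59/44

Δ: Δ0=1/2, Δ1=-2, Δ2=-2
row 1: diag=8, rhs=-15; c'=1/4, d'=-15/8
row 2: denom=6−2·1/4=11/2; d'=(0−2·-15/8)/(11/2)=15/22
back: M2=15/22
back: M1=-15/8−1/4·15/22=-45/22
M: M0=0, M1=-45/22, M2=15/22, M3=0
seg 0: a=2, c=M0/2=0, d=(M1−M0)/(6·2)=-15/88, b=Δ0−h0·(2M0+M1)/6=13/11
seg 1: a=3, c=M1/2=-45/44, d=(M2−M1)/(6·2)=5/22, b=Δ1−h1·(2M1+M2)/6=-19/22
seg 2: a=-1, c=M2/2=15/44, d=(M3−M2)/(6·1)=-5/44, b=Δ2−h2·(2M2+M3)/6=-49/22
t_q=3 → seg 1, τ=1; S=3+-19/22·τ+-45/44·τ²+5/22·τ³=59/44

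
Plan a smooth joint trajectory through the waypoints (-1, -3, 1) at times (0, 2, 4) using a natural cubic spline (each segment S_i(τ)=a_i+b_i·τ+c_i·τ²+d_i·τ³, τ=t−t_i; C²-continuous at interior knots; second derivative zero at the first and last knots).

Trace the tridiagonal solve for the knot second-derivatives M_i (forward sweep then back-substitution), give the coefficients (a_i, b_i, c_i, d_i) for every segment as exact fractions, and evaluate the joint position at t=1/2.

Δ: Δ0=-1, Δ1=2
row 1: diag=8, rhs=18; c'=1/4, d'=9/4
back: M1=9/4
M: M0=0, M1=9/4, M2=0
seg 0: a=-1, c=M0/2=0, d=(M1−M0)/(6·2)=3/16, b=Δ0−h0·(2M0+M1)/6=-7/4
seg 1: a=-3, c=M1/2=9/8, d=(M2−M1)/(6·2)=-3/16, b=Δ1−h1·(2M1+M2)/6=1/2
t_q=1/2 → seg 0, τ=1/2; S=-1+-7/4·τ+0·τ²+3/16·τ³=-237/128

  seg 0: a=-1 b=-7/4 c=0 d=3/16
  seg 1: a=-3 b=1/2 c=9/8 d=-3/16
S(1/2) = -237/128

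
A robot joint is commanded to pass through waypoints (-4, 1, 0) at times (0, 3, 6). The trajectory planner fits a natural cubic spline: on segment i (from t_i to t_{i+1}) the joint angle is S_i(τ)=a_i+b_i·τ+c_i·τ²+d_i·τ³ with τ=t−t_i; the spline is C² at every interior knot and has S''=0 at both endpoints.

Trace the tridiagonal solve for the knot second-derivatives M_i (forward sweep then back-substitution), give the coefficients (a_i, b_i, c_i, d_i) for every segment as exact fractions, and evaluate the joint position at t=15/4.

  seg 0: a=-4 b=13/6 c=0 d=-1/18
  seg 1: a=1 b=2/3 c=-1/2 d=1/18
S(15/4) = 159/128

Δ: Δ0=5/3, Δ1=-1/3
row 1: diag=12, rhs=-12; c'=1/4, d'=-1
back: M1=-1
M: M0=0, M1=-1, M2=0
seg 0: a=-4, c=M0/2=0, d=(M1−M0)/(6·3)=-1/18, b=Δ0−h0·(2M0+M1)/6=13/6
seg 1: a=1, c=M1/2=-1/2, d=(M2−M1)/(6·3)=1/18, b=Δ1−h1·(2M1+M2)/6=2/3
t_q=15/4 → seg 1, τ=3/4; S=1+2/3·τ+-1/2·τ²+1/18·τ³=159/128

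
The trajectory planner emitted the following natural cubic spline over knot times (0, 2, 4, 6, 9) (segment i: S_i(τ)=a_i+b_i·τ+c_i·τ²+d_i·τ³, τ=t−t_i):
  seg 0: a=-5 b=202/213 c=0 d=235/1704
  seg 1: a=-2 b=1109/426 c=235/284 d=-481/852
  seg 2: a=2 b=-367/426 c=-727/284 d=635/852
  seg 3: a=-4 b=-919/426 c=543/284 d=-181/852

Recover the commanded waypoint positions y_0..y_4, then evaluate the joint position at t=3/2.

y_0 = S_0(0) = a_0 = -5
y_1 = S_1(0) = a_1 = -2
y_2 = S_2(0) = a_2 = 2
y_3 = S_3(0) = a_3 = -4
y_4 = S_3(3) = 1
t_q=3/2 is in segment 0 (τ=3/2); S_0(τ)=-14141/4544

y_0=-5 y_1=-2 y_2=2 y_3=-4 y_4=1
S(3/2) = -14141/4544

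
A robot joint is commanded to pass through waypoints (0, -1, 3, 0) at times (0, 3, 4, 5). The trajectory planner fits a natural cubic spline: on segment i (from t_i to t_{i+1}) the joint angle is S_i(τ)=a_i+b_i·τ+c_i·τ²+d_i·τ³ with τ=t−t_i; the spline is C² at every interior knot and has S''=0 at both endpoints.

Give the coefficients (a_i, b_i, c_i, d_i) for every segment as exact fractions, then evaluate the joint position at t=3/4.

  seg 0: a=0 b=-250/93 c=0 d=73/279
  seg 1: a=-1 b=407/93 c=73/31 d=-254/93
  seg 2: a=3 b=83/93 c=-181/31 d=181/93
S(3/4) = -3781/1984

Δ: Δ0=-1/3, Δ1=4, Δ2=-3
row 1: diag=8, rhs=26; c'=1/8, d'=13/4
row 2: denom=4−1·1/8=31/8; d'=(-42−1·13/4)/(31/8)=-362/31
back: M2=-362/31
back: M1=13/4−1/8·-362/31=146/31
M: M0=0, M1=146/31, M2=-362/31, M3=0
seg 0: a=0, c=M0/2=0, d=(M1−M0)/(6·3)=73/279, b=Δ0−h0·(2M0+M1)/6=-250/93
seg 1: a=-1, c=M1/2=73/31, d=(M2−M1)/(6·1)=-254/93, b=Δ1−h1·(2M1+M2)/6=407/93
seg 2: a=3, c=M2/2=-181/31, d=(M3−M2)/(6·1)=181/93, b=Δ2−h2·(2M2+M3)/6=83/93
t_q=3/4 → seg 0, τ=3/4; S=0+-250/93·τ+0·τ²+73/279·τ³=-3781/1984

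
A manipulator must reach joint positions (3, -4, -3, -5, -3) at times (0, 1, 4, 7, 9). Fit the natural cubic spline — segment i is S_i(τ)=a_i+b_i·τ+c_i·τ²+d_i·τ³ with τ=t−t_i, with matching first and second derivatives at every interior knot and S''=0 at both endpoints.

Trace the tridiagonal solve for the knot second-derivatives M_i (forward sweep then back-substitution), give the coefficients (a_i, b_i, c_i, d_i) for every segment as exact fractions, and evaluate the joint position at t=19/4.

Δ: Δ0=-7, Δ1=1/3, Δ2=-2/3, Δ3=1
row 1: diag=8, rhs=44; c'=3/8, d'=11/2
row 2: denom=12−3·3/8=87/8; d'=(-6−3·11/2)/(87/8)=-60/29
row 3: denom=10−3·8/29=266/29; d'=(10−3·-60/29)/(266/29)=235/133
back: M3=235/133
back: M2=-60/29−8/29·235/133=-340/133
back: M1=11/2−3/8·-340/133=859/133
M: M0=0, M1=859/133, M2=-340/133, M3=235/133, M4=0
seg 0: a=3, c=M0/2=0, d=(M1−M0)/(6·1)=859/798, b=Δ0−h0·(2M0+M1)/6=-6445/798
seg 1: a=-4, c=M1/2=859/266, d=(M2−M1)/(6·3)=-1199/2394, b=Δ1−h1·(2M1+M2)/6=-1934/399
seg 2: a=-3, c=M2/2=-170/133, d=(M3−M2)/(6·3)=575/2394, b=Δ2−h2·(2M2+M3)/6=803/798
seg 3: a=-5, c=M3/2=235/266, d=(M4−M3)/(6·2)=-235/1596, b=Δ3−h3·(2M3+M4)/6=-71/399
t_q=19/4 → seg 2, τ=3/4; S=-3+803/798·τ+-170/133·τ²+575/2394·τ³=-48739/17024

  seg 0: a=3 b=-6445/798 c=0 d=859/798
  seg 1: a=-4 b=-1934/399 c=859/266 d=-1199/2394
  seg 2: a=-3 b=803/798 c=-170/133 d=575/2394
  seg 3: a=-5 b=-71/399 c=235/266 d=-235/1596
S(19/4) = -48739/17024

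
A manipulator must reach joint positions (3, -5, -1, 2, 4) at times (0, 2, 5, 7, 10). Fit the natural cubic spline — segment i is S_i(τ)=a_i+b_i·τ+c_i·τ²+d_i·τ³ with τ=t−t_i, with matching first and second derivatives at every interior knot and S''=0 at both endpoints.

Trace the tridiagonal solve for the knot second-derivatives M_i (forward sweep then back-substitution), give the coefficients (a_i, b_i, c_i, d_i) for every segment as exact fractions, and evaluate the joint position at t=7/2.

Δ: Δ0=-4, Δ1=4/3, Δ2=3/2, Δ3=2/3
row 1: diag=10, rhs=32; c'=3/10, d'=16/5
row 2: denom=10−3·3/10=91/10; d'=(1−3·16/5)/(91/10)=-86/91
row 3: denom=10−2·20/91=870/91; d'=(-5−2·-86/91)/(870/91)=-283/870
back: M3=-283/870
back: M2=-86/91−20/91·-283/870=-76/87
back: M1=16/5−3/10·-76/87=502/145
M: M0=0, M1=502/145, M2=-76/87, M3=-283/870, M4=0
seg 0: a=3, c=M0/2=0, d=(M1−M0)/(6·2)=251/870, b=Δ0−h0·(2M0+M1)/6=-2242/435
seg 1: a=-5, c=M1/2=251/145, d=(M2−M1)/(6·3)=-943/3915, b=Δ1−h1·(2M1+M2)/6=-736/435
seg 2: a=-1, c=M2/2=-38/87, d=(M3−M2)/(6·2)=53/1160, b=Δ2−h2·(2M2+M3)/6=953/435
seg 3: a=2, c=M3/2=-283/1740, d=(M4−M3)/(6·3)=283/15660, b=Δ3−h3·(2M3+M4)/6=863/870
t_q=7/2 → seg 1, τ=3/2; S=-5+-736/435·τ+251/145·τ²+-943/3915·τ³=-5169/1160

  seg 0: a=3 b=-2242/435 c=0 d=251/870
  seg 1: a=-5 b=-736/435 c=251/145 d=-943/3915
  seg 2: a=-1 b=953/435 c=-38/87 d=53/1160
  seg 3: a=2 b=863/870 c=-283/1740 d=283/15660
S(7/2) = -5169/1160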